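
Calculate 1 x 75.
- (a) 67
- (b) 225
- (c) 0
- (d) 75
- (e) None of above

1 * 75 = 75
d) 75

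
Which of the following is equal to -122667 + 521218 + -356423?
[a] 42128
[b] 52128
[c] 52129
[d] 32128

First: -122667 + 521218 = 398551
Then: 398551 + -356423 = 42128
a) 42128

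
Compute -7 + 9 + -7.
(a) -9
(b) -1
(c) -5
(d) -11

First: -7 + 9 = 2
Then: 2 + -7 = -5
c) -5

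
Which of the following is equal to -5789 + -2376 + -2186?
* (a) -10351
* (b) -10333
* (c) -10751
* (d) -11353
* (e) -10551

First: -5789 + -2376 = -8165
Then: -8165 + -2186 = -10351
a) -10351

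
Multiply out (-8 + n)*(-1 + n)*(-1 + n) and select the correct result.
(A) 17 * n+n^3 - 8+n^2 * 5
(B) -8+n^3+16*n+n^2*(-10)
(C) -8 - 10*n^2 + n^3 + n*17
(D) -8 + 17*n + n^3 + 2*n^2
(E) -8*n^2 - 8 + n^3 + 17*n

Expanding (-8 + n)*(-1 + n)*(-1 + n):
= -8 - 10*n^2 + n^3 + n*17
C) -8 - 10*n^2 + n^3 + n*17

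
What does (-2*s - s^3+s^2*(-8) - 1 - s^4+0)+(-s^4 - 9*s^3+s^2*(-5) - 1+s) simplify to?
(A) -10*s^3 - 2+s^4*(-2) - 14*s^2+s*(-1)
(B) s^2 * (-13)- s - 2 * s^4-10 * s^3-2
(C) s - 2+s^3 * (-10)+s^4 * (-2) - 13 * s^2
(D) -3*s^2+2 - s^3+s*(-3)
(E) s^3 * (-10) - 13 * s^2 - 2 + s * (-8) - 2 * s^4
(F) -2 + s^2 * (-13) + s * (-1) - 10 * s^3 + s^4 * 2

Adding the polynomials and combining like terms:
(-2*s - s^3 + s^2*(-8) - 1 - s^4 + 0) + (-s^4 - 9*s^3 + s^2*(-5) - 1 + s)
= s^2 * (-13)- s - 2 * s^4-10 * s^3-2
B) s^2 * (-13)- s - 2 * s^4-10 * s^3-2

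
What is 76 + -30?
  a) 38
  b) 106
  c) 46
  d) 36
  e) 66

76 + -30 = 46
c) 46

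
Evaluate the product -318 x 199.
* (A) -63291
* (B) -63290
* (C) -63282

-318 * 199 = -63282
C) -63282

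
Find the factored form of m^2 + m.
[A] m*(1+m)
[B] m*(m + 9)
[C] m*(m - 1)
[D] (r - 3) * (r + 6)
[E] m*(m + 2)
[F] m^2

We need to factor m^2 + m.
The factored form is m*(1+m).
A) m*(1+m)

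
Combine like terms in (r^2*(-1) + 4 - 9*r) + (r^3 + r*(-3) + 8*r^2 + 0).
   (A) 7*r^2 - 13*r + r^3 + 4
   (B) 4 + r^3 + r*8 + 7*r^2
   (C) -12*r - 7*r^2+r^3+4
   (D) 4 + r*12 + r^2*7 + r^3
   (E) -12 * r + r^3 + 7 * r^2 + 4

Adding the polynomials and combining like terms:
(r^2*(-1) + 4 - 9*r) + (r^3 + r*(-3) + 8*r^2 + 0)
= -12 * r + r^3 + 7 * r^2 + 4
E) -12 * r + r^3 + 7 * r^2 + 4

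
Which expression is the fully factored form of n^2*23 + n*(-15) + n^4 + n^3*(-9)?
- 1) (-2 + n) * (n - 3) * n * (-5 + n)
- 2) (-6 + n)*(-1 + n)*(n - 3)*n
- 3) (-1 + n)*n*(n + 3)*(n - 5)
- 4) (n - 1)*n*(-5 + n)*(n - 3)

We need to factor n^2*23 + n*(-15) + n^4 + n^3*(-9).
The factored form is (n - 1)*n*(-5 + n)*(n - 3).
4) (n - 1)*n*(-5 + n)*(n - 3)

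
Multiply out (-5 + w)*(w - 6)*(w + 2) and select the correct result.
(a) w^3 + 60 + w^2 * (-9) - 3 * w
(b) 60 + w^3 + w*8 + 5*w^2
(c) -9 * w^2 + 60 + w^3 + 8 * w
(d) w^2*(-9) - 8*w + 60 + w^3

Expanding (-5 + w)*(w - 6)*(w + 2):
= -9 * w^2 + 60 + w^3 + 8 * w
c) -9 * w^2 + 60 + w^3 + 8 * w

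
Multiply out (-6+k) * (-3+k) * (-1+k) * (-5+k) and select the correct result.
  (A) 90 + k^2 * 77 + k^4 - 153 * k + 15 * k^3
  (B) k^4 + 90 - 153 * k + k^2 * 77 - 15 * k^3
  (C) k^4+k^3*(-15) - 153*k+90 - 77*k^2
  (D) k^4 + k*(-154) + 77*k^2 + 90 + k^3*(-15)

Expanding (-6+k) * (-3+k) * (-1+k) * (-5+k):
= k^4 + 90 - 153 * k + k^2 * 77 - 15 * k^3
B) k^4 + 90 - 153 * k + k^2 * 77 - 15 * k^3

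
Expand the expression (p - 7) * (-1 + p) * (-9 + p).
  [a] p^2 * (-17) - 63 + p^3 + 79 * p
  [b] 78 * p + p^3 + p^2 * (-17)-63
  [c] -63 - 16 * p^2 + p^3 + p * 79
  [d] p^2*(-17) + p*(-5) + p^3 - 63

Expanding (p - 7) * (-1 + p) * (-9 + p):
= p^2 * (-17) - 63 + p^3 + 79 * p
a) p^2 * (-17) - 63 + p^3 + 79 * p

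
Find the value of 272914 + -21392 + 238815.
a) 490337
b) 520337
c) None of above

First: 272914 + -21392 = 251522
Then: 251522 + 238815 = 490337
a) 490337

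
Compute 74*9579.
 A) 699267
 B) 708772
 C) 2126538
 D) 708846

74 * 9579 = 708846
D) 708846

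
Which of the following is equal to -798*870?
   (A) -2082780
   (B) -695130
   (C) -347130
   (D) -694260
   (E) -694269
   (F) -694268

-798 * 870 = -694260
D) -694260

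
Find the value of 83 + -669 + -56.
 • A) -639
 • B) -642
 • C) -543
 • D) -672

First: 83 + -669 = -586
Then: -586 + -56 = -642
B) -642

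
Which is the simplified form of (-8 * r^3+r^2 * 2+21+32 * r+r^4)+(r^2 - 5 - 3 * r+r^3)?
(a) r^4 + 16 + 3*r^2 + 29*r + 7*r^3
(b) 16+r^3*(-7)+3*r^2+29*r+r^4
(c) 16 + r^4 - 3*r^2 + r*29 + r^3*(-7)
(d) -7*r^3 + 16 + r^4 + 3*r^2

Adding the polynomials and combining like terms:
(-8*r^3 + r^2*2 + 21 + 32*r + r^4) + (r^2 - 5 - 3*r + r^3)
= 16+r^3*(-7)+3*r^2+29*r+r^4
b) 16+r^3*(-7)+3*r^2+29*r+r^4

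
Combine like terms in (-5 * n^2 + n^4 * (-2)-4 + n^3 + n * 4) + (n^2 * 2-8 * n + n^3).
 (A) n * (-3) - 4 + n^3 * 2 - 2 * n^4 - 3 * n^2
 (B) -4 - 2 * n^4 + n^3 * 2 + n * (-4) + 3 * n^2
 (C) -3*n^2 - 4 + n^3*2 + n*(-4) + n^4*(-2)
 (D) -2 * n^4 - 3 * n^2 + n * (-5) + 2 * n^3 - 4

Adding the polynomials and combining like terms:
(-5*n^2 + n^4*(-2) - 4 + n^3 + n*4) + (n^2*2 - 8*n + n^3)
= -3*n^2 - 4 + n^3*2 + n*(-4) + n^4*(-2)
C) -3*n^2 - 4 + n^3*2 + n*(-4) + n^4*(-2)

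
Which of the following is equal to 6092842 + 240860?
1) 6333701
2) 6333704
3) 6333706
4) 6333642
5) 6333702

6092842 + 240860 = 6333702
5) 6333702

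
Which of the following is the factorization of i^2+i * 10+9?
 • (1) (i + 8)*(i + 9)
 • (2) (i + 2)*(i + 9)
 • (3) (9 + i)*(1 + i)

We need to factor i^2+i * 10+9.
The factored form is (9 + i)*(1 + i).
3) (9 + i)*(1 + i)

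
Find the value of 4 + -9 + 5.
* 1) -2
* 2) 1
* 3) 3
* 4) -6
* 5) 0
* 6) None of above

First: 4 + -9 = -5
Then: -5 + 5 = 0
5) 0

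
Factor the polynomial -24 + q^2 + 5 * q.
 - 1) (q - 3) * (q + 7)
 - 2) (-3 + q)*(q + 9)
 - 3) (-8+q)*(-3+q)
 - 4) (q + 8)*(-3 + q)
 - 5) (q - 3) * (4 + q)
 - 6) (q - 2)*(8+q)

We need to factor -24 + q^2 + 5 * q.
The factored form is (q + 8)*(-3 + q).
4) (q + 8)*(-3 + q)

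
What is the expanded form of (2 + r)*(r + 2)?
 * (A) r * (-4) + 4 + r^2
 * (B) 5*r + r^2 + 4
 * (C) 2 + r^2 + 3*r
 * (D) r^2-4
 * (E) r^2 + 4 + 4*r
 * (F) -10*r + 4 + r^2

Expanding (2 + r)*(r + 2):
= r^2 + 4 + 4*r
E) r^2 + 4 + 4*r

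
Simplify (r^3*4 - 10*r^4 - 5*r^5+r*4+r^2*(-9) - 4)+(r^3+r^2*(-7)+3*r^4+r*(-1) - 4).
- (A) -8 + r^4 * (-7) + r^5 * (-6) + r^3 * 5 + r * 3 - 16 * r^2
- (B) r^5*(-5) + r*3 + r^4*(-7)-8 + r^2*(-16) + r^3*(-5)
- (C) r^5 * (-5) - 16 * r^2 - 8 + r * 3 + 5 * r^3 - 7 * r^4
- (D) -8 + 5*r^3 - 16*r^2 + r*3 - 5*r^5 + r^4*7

Adding the polynomials and combining like terms:
(r^3*4 - 10*r^4 - 5*r^5 + r*4 + r^2*(-9) - 4) + (r^3 + r^2*(-7) + 3*r^4 + r*(-1) - 4)
= r^5 * (-5) - 16 * r^2 - 8 + r * 3 + 5 * r^3 - 7 * r^4
C) r^5 * (-5) - 16 * r^2 - 8 + r * 3 + 5 * r^3 - 7 * r^4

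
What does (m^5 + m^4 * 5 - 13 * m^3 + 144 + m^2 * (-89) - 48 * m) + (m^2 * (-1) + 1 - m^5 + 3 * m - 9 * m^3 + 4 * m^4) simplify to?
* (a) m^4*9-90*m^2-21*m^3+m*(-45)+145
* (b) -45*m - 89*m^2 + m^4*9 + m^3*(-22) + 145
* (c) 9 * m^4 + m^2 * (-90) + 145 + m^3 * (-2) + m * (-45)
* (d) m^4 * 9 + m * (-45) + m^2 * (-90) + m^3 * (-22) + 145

Adding the polynomials and combining like terms:
(m^5 + m^4*5 - 13*m^3 + 144 + m^2*(-89) - 48*m) + (m^2*(-1) + 1 - m^5 + 3*m - 9*m^3 + 4*m^4)
= m^4 * 9 + m * (-45) + m^2 * (-90) + m^3 * (-22) + 145
d) m^4 * 9 + m * (-45) + m^2 * (-90) + m^3 * (-22) + 145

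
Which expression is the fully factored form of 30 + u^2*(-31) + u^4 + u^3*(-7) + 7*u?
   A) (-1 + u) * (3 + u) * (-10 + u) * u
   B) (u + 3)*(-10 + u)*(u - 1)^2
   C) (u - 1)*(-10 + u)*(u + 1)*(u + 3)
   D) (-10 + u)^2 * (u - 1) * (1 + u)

We need to factor 30 + u^2*(-31) + u^4 + u^3*(-7) + 7*u.
The factored form is (u - 1)*(-10 + u)*(u + 1)*(u + 3).
C) (u - 1)*(-10 + u)*(u + 1)*(u + 3)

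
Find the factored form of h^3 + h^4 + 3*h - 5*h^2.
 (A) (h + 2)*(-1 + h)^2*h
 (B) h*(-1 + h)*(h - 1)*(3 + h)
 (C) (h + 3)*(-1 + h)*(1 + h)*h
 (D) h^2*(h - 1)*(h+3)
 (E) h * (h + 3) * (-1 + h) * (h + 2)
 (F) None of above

We need to factor h^3 + h^4 + 3*h - 5*h^2.
The factored form is h*(-1 + h)*(h - 1)*(3 + h).
B) h*(-1 + h)*(h - 1)*(3 + h)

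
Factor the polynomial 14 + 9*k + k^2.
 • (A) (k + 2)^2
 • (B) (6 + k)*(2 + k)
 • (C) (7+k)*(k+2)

We need to factor 14 + 9*k + k^2.
The factored form is (7+k)*(k+2).
C) (7+k)*(k+2)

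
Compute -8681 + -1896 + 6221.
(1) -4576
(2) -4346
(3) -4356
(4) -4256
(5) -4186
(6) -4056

First: -8681 + -1896 = -10577
Then: -10577 + 6221 = -4356
3) -4356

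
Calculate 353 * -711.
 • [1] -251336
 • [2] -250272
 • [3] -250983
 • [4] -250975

353 * -711 = -250983
3) -250983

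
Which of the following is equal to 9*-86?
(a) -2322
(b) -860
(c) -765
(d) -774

9 * -86 = -774
d) -774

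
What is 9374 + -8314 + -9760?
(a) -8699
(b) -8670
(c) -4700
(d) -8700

First: 9374 + -8314 = 1060
Then: 1060 + -9760 = -8700
d) -8700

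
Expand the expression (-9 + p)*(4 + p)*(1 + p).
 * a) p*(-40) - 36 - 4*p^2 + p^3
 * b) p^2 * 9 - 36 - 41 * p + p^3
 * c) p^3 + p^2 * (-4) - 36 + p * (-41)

Expanding (-9 + p)*(4 + p)*(1 + p):
= p^3 + p^2 * (-4) - 36 + p * (-41)
c) p^3 + p^2 * (-4) - 36 + p * (-41)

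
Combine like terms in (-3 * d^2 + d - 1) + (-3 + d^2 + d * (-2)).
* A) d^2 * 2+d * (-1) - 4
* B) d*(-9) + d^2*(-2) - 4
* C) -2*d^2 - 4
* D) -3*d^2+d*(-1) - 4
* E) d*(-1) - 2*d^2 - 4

Adding the polynomials and combining like terms:
(-3*d^2 + d - 1) + (-3 + d^2 + d*(-2))
= d*(-1) - 2*d^2 - 4
E) d*(-1) - 2*d^2 - 4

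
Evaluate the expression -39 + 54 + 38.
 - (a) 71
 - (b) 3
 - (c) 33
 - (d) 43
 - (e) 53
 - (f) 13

First: -39 + 54 = 15
Then: 15 + 38 = 53
e) 53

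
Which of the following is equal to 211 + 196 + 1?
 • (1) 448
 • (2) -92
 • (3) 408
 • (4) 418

First: 211 + 196 = 407
Then: 407 + 1 = 408
3) 408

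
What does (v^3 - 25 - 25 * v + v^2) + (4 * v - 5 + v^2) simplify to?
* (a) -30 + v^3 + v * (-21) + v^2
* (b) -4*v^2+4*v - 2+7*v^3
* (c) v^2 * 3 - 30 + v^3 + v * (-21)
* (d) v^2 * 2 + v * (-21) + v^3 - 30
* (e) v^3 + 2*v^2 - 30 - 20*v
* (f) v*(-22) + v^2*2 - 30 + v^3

Adding the polynomials and combining like terms:
(v^3 - 25 - 25*v + v^2) + (4*v - 5 + v^2)
= v^2 * 2 + v * (-21) + v^3 - 30
d) v^2 * 2 + v * (-21) + v^3 - 30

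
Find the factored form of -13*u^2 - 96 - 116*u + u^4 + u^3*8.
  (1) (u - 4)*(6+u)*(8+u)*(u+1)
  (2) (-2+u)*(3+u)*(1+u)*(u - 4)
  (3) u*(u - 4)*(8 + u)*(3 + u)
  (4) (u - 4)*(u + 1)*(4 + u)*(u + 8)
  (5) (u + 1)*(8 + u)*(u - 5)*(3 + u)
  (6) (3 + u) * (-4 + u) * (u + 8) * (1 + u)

We need to factor -13*u^2 - 96 - 116*u + u^4 + u^3*8.
The factored form is (3 + u) * (-4 + u) * (u + 8) * (1 + u).
6) (3 + u) * (-4 + u) * (u + 8) * (1 + u)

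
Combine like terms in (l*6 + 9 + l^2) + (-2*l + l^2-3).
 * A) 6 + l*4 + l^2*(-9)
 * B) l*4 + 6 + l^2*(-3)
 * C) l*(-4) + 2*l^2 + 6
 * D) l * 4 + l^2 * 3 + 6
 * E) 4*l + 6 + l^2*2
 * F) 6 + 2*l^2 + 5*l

Adding the polynomials and combining like terms:
(l*6 + 9 + l^2) + (-2*l + l^2 - 3)
= 4*l + 6 + l^2*2
E) 4*l + 6 + l^2*2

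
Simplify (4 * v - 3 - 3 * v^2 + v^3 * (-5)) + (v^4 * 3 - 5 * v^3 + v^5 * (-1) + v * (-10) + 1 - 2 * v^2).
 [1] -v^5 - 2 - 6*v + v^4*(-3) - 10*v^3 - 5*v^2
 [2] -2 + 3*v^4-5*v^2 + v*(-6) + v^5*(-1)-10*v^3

Adding the polynomials and combining like terms:
(4*v - 3 - 3*v^2 + v^3*(-5)) + (v^4*3 - 5*v^3 + v^5*(-1) + v*(-10) + 1 - 2*v^2)
= -2 + 3*v^4-5*v^2 + v*(-6) + v^5*(-1)-10*v^3
2) -2 + 3*v^4-5*v^2 + v*(-6) + v^5*(-1)-10*v^3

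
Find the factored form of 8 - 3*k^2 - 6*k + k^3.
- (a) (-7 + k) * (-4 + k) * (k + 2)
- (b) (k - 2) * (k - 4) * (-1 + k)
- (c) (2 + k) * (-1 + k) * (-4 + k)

We need to factor 8 - 3*k^2 - 6*k + k^3.
The factored form is (2 + k) * (-1 + k) * (-4 + k).
c) (2 + k) * (-1 + k) * (-4 + k)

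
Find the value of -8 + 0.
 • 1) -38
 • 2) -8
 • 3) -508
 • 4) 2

-8 + 0 = -8
2) -8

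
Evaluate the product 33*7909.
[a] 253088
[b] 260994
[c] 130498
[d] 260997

33 * 7909 = 260997
d) 260997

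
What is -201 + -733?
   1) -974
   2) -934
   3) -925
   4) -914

-201 + -733 = -934
2) -934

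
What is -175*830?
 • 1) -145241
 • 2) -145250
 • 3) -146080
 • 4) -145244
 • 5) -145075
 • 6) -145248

-175 * 830 = -145250
2) -145250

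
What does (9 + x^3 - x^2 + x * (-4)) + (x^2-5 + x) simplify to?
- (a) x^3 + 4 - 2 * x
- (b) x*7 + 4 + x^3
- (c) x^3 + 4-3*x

Adding the polynomials and combining like terms:
(9 + x^3 - x^2 + x*(-4)) + (x^2 - 5 + x)
= x^3 + 4-3*x
c) x^3 + 4-3*x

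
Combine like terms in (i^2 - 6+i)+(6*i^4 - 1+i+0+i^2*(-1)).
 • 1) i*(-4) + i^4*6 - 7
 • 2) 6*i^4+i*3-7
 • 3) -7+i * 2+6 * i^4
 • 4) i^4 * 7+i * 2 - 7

Adding the polynomials and combining like terms:
(i^2 - 6 + i) + (6*i^4 - 1 + i + 0 + i^2*(-1))
= -7+i * 2+6 * i^4
3) -7+i * 2+6 * i^4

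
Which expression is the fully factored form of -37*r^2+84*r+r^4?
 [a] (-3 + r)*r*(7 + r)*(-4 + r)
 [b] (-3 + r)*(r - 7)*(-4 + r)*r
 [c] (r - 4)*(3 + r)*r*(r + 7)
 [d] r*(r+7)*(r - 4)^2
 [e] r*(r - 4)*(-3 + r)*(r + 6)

We need to factor -37*r^2+84*r+r^4.
The factored form is (-3 + r)*r*(7 + r)*(-4 + r).
a) (-3 + r)*r*(7 + r)*(-4 + r)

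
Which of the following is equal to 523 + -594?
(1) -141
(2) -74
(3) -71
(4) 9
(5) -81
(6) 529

523 + -594 = -71
3) -71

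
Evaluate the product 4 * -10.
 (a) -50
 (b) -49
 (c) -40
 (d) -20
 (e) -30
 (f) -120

4 * -10 = -40
c) -40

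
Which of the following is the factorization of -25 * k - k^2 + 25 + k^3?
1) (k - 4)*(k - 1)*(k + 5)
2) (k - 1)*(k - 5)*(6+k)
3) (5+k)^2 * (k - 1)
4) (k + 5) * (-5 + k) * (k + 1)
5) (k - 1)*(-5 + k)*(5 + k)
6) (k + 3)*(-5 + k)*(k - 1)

We need to factor -25 * k - k^2 + 25 + k^3.
The factored form is (k - 1)*(-5 + k)*(5 + k).
5) (k - 1)*(-5 + k)*(5 + k)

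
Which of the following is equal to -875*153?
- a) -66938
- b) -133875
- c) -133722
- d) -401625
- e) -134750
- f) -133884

-875 * 153 = -133875
b) -133875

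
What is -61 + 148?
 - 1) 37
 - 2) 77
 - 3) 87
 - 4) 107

-61 + 148 = 87
3) 87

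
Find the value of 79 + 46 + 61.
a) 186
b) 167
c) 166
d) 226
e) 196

First: 79 + 46 = 125
Then: 125 + 61 = 186
a) 186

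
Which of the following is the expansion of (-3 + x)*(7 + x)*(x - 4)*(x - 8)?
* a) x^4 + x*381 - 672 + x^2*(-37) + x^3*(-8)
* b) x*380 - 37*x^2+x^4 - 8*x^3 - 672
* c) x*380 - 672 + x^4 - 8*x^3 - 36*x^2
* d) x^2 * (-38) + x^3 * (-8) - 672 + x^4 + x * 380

Expanding (-3 + x)*(7 + x)*(x - 4)*(x - 8):
= x*380 - 37*x^2+x^4 - 8*x^3 - 672
b) x*380 - 37*x^2+x^4 - 8*x^3 - 672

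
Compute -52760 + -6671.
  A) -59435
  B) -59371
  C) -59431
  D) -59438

-52760 + -6671 = -59431
C) -59431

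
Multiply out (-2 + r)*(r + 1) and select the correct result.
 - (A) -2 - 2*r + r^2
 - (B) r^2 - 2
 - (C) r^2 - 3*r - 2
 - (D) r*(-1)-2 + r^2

Expanding (-2 + r)*(r + 1):
= r*(-1)-2 + r^2
D) r*(-1)-2 + r^2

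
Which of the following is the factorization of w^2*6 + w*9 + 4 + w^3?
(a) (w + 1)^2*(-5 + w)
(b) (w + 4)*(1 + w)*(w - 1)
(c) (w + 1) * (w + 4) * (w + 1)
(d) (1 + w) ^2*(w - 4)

We need to factor w^2*6 + w*9 + 4 + w^3.
The factored form is (w + 1) * (w + 4) * (w + 1).
c) (w + 1) * (w + 4) * (w + 1)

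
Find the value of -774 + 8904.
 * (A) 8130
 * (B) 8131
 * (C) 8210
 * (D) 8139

-774 + 8904 = 8130
A) 8130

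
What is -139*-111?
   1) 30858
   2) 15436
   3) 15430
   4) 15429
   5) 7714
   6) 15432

-139 * -111 = 15429
4) 15429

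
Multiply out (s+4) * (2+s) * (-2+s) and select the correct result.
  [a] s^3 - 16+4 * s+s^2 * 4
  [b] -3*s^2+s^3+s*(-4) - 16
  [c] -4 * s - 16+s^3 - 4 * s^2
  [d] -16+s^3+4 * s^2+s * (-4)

Expanding (s+4) * (2+s) * (-2+s):
= -16+s^3+4 * s^2+s * (-4)
d) -16+s^3+4 * s^2+s * (-4)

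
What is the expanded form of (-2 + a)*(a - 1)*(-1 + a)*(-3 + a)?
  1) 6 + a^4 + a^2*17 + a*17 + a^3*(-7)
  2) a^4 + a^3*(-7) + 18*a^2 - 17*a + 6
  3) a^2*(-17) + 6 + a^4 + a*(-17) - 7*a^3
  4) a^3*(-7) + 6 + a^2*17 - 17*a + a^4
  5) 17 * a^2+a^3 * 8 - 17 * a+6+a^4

Expanding (-2 + a)*(a - 1)*(-1 + a)*(-3 + a):
= a^3*(-7) + 6 + a^2*17 - 17*a + a^4
4) a^3*(-7) + 6 + a^2*17 - 17*a + a^4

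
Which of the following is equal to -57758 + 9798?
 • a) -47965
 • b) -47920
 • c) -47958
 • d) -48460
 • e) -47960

-57758 + 9798 = -47960
e) -47960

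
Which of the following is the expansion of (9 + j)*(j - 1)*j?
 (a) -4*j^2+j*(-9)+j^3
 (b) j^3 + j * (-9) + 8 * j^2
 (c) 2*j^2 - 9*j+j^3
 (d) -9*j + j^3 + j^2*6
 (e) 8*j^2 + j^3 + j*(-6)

Expanding (9 + j)*(j - 1)*j:
= j^3 + j * (-9) + 8 * j^2
b) j^3 + j * (-9) + 8 * j^2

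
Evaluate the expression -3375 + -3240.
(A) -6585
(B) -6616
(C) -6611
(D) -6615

-3375 + -3240 = -6615
D) -6615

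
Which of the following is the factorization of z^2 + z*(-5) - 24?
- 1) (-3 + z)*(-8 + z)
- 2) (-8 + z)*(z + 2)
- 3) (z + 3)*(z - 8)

We need to factor z^2 + z*(-5) - 24.
The factored form is (z + 3)*(z - 8).
3) (z + 3)*(z - 8)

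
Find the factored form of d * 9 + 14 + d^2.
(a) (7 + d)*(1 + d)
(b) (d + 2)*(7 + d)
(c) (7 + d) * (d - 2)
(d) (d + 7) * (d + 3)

We need to factor d * 9 + 14 + d^2.
The factored form is (d + 2)*(7 + d).
b) (d + 2)*(7 + d)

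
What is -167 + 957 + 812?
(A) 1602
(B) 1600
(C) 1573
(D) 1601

First: -167 + 957 = 790
Then: 790 + 812 = 1602
A) 1602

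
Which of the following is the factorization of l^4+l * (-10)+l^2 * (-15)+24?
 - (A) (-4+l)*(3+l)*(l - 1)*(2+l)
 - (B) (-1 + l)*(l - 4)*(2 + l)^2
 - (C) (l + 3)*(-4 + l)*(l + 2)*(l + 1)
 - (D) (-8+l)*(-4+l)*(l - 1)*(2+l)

We need to factor l^4+l * (-10)+l^2 * (-15)+24.
The factored form is (-4+l)*(3+l)*(l - 1)*(2+l).
A) (-4+l)*(3+l)*(l - 1)*(2+l)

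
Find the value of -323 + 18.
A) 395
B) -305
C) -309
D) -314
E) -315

-323 + 18 = -305
B) -305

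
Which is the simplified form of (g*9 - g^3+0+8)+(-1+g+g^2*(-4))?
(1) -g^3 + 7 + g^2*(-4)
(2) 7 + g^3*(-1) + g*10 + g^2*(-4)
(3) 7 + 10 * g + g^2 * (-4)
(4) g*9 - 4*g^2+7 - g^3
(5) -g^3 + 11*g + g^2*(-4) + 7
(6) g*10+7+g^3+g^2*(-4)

Adding the polynomials and combining like terms:
(g*9 - g^3 + 0 + 8) + (-1 + g + g^2*(-4))
= 7 + g^3*(-1) + g*10 + g^2*(-4)
2) 7 + g^3*(-1) + g*10 + g^2*(-4)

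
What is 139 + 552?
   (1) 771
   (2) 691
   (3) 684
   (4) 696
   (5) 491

139 + 552 = 691
2) 691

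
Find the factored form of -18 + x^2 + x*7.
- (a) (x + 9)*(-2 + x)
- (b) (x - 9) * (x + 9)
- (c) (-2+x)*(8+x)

We need to factor -18 + x^2 + x*7.
The factored form is (x + 9)*(-2 + x).
a) (x + 9)*(-2 + x)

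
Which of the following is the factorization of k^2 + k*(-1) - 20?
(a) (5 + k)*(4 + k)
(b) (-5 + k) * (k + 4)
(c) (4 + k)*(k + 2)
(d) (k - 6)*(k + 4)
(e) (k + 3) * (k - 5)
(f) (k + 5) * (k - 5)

We need to factor k^2 + k*(-1) - 20.
The factored form is (-5 + k) * (k + 4).
b) (-5 + k) * (k + 4)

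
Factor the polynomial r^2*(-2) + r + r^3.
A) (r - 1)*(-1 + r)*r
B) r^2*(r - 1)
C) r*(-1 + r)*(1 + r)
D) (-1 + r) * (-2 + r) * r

We need to factor r^2*(-2) + r + r^3.
The factored form is (r - 1)*(-1 + r)*r.
A) (r - 1)*(-1 + r)*r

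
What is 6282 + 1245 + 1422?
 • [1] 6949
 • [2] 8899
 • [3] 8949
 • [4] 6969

First: 6282 + 1245 = 7527
Then: 7527 + 1422 = 8949
3) 8949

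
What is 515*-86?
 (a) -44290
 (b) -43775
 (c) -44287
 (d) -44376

515 * -86 = -44290
a) -44290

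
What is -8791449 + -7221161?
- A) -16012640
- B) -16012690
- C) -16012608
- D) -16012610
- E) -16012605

-8791449 + -7221161 = -16012610
D) -16012610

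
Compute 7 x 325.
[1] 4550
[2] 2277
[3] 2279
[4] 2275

7 * 325 = 2275
4) 2275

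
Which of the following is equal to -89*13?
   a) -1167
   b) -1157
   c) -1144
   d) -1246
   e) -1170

-89 * 13 = -1157
b) -1157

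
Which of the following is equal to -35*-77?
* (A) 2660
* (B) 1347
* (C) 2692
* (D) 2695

-35 * -77 = 2695
D) 2695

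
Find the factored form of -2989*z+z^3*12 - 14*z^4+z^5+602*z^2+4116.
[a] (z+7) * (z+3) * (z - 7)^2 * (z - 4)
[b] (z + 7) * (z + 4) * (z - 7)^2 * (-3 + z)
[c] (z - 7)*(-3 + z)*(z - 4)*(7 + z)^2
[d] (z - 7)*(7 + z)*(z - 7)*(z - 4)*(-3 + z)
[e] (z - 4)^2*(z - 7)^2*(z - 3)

We need to factor -2989*z+z^3*12 - 14*z^4+z^5+602*z^2+4116.
The factored form is (z - 7)*(7 + z)*(z - 7)*(z - 4)*(-3 + z).
d) (z - 7)*(7 + z)*(z - 7)*(z - 4)*(-3 + z)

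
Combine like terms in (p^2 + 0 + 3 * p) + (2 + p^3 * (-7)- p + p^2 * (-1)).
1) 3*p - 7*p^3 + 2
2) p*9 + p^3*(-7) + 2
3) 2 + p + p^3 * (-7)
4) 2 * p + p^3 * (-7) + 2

Adding the polynomials and combining like terms:
(p^2 + 0 + 3*p) + (2 + p^3*(-7) - p + p^2*(-1))
= 2 * p + p^3 * (-7) + 2
4) 2 * p + p^3 * (-7) + 2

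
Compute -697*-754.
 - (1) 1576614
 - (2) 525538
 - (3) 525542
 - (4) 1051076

-697 * -754 = 525538
2) 525538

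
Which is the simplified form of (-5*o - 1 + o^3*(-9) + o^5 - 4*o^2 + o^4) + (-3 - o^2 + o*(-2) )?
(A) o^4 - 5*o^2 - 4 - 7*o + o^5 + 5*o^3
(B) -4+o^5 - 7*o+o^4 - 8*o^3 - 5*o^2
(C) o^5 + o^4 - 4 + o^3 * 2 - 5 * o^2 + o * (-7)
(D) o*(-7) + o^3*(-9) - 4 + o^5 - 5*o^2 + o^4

Adding the polynomials and combining like terms:
(-5*o - 1 + o^3*(-9) + o^5 - 4*o^2 + o^4) + (-3 - o^2 + o*(-2))
= o*(-7) + o^3*(-9) - 4 + o^5 - 5*o^2 + o^4
D) o*(-7) + o^3*(-9) - 4 + o^5 - 5*o^2 + o^4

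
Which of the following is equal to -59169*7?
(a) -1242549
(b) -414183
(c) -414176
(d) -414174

-59169 * 7 = -414183
b) -414183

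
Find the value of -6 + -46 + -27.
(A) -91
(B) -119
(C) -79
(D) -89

First: -6 + -46 = -52
Then: -52 + -27 = -79
C) -79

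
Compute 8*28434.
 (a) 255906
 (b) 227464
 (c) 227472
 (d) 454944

8 * 28434 = 227472
c) 227472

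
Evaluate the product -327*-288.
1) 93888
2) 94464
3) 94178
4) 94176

-327 * -288 = 94176
4) 94176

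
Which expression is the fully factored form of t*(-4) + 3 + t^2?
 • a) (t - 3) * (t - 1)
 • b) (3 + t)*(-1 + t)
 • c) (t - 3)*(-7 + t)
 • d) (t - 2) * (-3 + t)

We need to factor t*(-4) + 3 + t^2.
The factored form is (t - 3) * (t - 1).
a) (t - 3) * (t - 1)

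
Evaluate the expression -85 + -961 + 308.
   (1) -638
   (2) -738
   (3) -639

First: -85 + -961 = -1046
Then: -1046 + 308 = -738
2) -738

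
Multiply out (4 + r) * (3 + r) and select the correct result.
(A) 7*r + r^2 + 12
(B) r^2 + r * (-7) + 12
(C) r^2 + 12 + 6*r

Expanding (4 + r) * (3 + r):
= 7*r + r^2 + 12
A) 7*r + r^2 + 12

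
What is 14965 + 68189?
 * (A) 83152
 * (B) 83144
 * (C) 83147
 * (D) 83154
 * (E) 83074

14965 + 68189 = 83154
D) 83154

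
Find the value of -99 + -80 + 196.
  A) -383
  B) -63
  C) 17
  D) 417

First: -99 + -80 = -179
Then: -179 + 196 = 17
C) 17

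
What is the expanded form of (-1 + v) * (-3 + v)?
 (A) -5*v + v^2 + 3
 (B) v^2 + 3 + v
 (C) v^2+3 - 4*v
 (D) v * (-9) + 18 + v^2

Expanding (-1 + v) * (-3 + v):
= v^2+3 - 4*v
C) v^2+3 - 4*v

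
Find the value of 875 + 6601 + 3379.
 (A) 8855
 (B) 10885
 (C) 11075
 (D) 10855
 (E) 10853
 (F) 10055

First: 875 + 6601 = 7476
Then: 7476 + 3379 = 10855
D) 10855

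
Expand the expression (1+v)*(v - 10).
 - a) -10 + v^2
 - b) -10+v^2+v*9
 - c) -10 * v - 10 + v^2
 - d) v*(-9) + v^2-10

Expanding (1+v)*(v - 10):
= v*(-9) + v^2-10
d) v*(-9) + v^2-10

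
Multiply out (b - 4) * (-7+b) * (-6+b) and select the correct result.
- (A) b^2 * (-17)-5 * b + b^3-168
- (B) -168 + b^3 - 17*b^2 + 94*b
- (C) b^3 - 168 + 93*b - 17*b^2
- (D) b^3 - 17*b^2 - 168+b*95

Expanding (b - 4) * (-7+b) * (-6+b):
= -168 + b^3 - 17*b^2 + 94*b
B) -168 + b^3 - 17*b^2 + 94*b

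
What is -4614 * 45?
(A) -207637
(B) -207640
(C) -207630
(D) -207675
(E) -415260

-4614 * 45 = -207630
C) -207630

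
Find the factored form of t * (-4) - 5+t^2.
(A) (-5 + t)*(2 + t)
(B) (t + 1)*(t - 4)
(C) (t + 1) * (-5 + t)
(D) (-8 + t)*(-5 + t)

We need to factor t * (-4) - 5+t^2.
The factored form is (t + 1) * (-5 + t).
C) (t + 1) * (-5 + t)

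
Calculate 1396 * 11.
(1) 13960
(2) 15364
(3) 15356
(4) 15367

1396 * 11 = 15356
3) 15356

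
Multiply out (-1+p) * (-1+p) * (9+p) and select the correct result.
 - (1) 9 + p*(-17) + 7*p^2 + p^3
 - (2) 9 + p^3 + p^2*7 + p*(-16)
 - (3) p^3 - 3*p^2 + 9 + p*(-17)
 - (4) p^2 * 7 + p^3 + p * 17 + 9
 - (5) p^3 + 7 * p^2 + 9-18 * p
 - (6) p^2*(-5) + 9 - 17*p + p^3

Expanding (-1+p) * (-1+p) * (9+p):
= 9 + p*(-17) + 7*p^2 + p^3
1) 9 + p*(-17) + 7*p^2 + p^3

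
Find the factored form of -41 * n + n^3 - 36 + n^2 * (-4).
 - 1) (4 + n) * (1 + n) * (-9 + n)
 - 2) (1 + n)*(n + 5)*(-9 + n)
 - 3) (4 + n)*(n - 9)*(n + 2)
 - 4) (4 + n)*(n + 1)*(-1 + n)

We need to factor -41 * n + n^3 - 36 + n^2 * (-4).
The factored form is (4 + n) * (1 + n) * (-9 + n).
1) (4 + n) * (1 + n) * (-9 + n)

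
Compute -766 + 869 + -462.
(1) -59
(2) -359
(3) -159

First: -766 + 869 = 103
Then: 103 + -462 = -359
2) -359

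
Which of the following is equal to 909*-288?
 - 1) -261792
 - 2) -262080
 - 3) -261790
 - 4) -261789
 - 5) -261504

909 * -288 = -261792
1) -261792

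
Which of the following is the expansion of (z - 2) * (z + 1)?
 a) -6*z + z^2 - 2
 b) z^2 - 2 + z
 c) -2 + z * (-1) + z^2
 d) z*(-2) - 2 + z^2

Expanding (z - 2) * (z + 1):
= -2 + z * (-1) + z^2
c) -2 + z * (-1) + z^2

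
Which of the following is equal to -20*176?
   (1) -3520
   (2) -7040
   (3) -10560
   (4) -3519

-20 * 176 = -3520
1) -3520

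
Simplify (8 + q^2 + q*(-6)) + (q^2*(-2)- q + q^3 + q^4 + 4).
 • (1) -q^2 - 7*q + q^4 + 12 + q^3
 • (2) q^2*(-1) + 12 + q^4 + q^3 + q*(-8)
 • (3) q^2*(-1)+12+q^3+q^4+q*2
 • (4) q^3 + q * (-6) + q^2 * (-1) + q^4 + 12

Adding the polynomials and combining like terms:
(8 + q^2 + q*(-6)) + (q^2*(-2) - q + q^3 + q^4 + 4)
= -q^2 - 7*q + q^4 + 12 + q^3
1) -q^2 - 7*q + q^4 + 12 + q^3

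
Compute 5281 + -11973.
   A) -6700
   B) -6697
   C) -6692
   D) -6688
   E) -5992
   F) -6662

5281 + -11973 = -6692
C) -6692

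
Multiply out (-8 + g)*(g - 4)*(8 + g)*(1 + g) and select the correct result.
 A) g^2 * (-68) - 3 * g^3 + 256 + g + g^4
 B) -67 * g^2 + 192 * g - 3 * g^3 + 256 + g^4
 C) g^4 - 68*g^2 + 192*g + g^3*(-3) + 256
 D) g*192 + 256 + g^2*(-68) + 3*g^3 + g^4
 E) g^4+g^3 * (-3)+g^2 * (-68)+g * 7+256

Expanding (-8 + g)*(g - 4)*(8 + g)*(1 + g):
= g^4 - 68*g^2 + 192*g + g^3*(-3) + 256
C) g^4 - 68*g^2 + 192*g + g^3*(-3) + 256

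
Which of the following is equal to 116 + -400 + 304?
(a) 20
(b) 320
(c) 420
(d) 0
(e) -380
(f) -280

First: 116 + -400 = -284
Then: -284 + 304 = 20
a) 20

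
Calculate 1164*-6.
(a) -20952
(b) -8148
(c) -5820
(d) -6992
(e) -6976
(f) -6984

1164 * -6 = -6984
f) -6984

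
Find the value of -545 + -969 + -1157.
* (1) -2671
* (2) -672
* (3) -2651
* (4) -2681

First: -545 + -969 = -1514
Then: -1514 + -1157 = -2671
1) -2671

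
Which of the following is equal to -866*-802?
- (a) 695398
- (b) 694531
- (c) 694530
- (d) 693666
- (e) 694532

-866 * -802 = 694532
e) 694532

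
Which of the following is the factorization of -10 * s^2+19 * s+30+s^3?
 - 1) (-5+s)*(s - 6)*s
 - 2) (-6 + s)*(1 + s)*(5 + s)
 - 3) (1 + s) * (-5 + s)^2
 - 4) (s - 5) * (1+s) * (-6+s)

We need to factor -10 * s^2+19 * s+30+s^3.
The factored form is (s - 5) * (1+s) * (-6+s).
4) (s - 5) * (1+s) * (-6+s)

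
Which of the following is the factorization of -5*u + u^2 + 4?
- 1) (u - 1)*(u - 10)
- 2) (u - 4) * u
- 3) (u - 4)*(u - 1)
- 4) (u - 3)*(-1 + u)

We need to factor -5*u + u^2 + 4.
The factored form is (u - 4)*(u - 1).
3) (u - 4)*(u - 1)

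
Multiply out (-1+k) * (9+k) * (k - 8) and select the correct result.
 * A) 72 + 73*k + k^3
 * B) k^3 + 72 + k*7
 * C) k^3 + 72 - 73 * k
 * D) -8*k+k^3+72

Expanding (-1+k) * (9+k) * (k - 8):
= k^3 + 72 - 73 * k
C) k^3 + 72 - 73 * k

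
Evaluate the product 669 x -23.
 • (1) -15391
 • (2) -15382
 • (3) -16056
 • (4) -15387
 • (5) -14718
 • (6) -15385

669 * -23 = -15387
4) -15387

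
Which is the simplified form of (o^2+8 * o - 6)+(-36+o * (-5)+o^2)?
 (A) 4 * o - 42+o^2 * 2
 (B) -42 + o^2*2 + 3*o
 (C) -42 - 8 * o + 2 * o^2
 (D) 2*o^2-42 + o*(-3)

Adding the polynomials and combining like terms:
(o^2 + 8*o - 6) + (-36 + o*(-5) + o^2)
= -42 + o^2*2 + 3*o
B) -42 + o^2*2 + 3*o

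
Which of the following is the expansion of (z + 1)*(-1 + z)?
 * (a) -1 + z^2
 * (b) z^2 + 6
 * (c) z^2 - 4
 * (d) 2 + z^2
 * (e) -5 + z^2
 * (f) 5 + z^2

Expanding (z + 1)*(-1 + z):
= -1 + z^2
a) -1 + z^2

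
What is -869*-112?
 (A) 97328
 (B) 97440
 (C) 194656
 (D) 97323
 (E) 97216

-869 * -112 = 97328
A) 97328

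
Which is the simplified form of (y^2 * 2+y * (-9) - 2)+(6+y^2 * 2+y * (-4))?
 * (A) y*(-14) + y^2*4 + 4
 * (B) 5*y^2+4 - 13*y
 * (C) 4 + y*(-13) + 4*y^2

Adding the polynomials and combining like terms:
(y^2*2 + y*(-9) - 2) + (6 + y^2*2 + y*(-4))
= 4 + y*(-13) + 4*y^2
C) 4 + y*(-13) + 4*y^2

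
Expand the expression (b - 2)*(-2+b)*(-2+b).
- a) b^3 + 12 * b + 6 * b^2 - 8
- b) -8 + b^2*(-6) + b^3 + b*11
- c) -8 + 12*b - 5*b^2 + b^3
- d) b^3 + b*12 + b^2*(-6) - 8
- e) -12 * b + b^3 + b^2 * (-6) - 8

Expanding (b - 2)*(-2+b)*(-2+b):
= b^3 + b*12 + b^2*(-6) - 8
d) b^3 + b*12 + b^2*(-6) - 8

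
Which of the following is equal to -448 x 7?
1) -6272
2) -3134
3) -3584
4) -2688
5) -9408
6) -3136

-448 * 7 = -3136
6) -3136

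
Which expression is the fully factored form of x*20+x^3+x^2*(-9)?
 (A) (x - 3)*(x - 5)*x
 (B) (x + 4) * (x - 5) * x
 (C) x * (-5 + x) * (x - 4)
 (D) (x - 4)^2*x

We need to factor x*20+x^3+x^2*(-9).
The factored form is x * (-5 + x) * (x - 4).
C) x * (-5 + x) * (x - 4)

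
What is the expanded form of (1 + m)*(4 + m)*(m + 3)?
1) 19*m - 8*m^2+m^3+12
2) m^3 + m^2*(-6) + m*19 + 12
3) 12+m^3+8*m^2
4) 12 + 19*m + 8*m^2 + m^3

Expanding (1 + m)*(4 + m)*(m + 3):
= 12 + 19*m + 8*m^2 + m^3
4) 12 + 19*m + 8*m^2 + m^3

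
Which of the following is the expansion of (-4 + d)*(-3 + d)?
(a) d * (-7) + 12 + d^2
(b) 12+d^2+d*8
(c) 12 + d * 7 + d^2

Expanding (-4 + d)*(-3 + d):
= d * (-7) + 12 + d^2
a) d * (-7) + 12 + d^2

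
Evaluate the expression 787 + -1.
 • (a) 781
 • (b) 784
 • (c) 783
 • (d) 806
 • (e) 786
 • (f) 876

787 + -1 = 786
e) 786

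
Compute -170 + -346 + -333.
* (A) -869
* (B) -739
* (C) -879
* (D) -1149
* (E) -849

First: -170 + -346 = -516
Then: -516 + -333 = -849
E) -849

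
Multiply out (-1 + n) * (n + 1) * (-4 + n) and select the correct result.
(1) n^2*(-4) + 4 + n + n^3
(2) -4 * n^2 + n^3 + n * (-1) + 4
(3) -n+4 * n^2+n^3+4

Expanding (-1 + n) * (n + 1) * (-4 + n):
= -4 * n^2 + n^3 + n * (-1) + 4
2) -4 * n^2 + n^3 + n * (-1) + 4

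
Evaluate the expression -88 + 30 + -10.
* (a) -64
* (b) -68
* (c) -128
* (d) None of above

First: -88 + 30 = -58
Then: -58 + -10 = -68
b) -68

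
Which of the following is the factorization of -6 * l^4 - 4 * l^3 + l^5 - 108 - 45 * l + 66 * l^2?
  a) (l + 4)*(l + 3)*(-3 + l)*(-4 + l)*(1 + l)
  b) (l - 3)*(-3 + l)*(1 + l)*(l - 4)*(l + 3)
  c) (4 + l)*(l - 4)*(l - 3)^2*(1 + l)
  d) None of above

We need to factor -6 * l^4 - 4 * l^3 + l^5 - 108 - 45 * l + 66 * l^2.
The factored form is (l - 3)*(-3 + l)*(1 + l)*(l - 4)*(l + 3).
b) (l - 3)*(-3 + l)*(1 + l)*(l - 4)*(l + 3)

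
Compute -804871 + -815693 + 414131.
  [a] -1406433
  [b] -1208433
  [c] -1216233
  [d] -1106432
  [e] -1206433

First: -804871 + -815693 = -1620564
Then: -1620564 + 414131 = -1206433
e) -1206433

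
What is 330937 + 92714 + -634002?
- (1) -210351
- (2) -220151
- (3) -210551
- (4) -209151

First: 330937 + 92714 = 423651
Then: 423651 + -634002 = -210351
1) -210351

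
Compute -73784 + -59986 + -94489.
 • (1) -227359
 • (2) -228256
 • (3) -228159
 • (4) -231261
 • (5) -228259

First: -73784 + -59986 = -133770
Then: -133770 + -94489 = -228259
5) -228259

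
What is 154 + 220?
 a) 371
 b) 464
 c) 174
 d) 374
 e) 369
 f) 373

154 + 220 = 374
d) 374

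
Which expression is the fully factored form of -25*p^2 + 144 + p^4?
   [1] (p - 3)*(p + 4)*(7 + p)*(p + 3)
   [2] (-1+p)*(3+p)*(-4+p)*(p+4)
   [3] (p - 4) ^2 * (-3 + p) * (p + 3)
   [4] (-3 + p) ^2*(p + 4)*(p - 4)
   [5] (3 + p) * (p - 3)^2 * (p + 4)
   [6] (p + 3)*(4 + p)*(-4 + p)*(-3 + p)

We need to factor -25*p^2 + 144 + p^4.
The factored form is (p + 3)*(4 + p)*(-4 + p)*(-3 + p).
6) (p + 3)*(4 + p)*(-4 + p)*(-3 + p)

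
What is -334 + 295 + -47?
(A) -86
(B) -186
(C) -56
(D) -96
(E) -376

First: -334 + 295 = -39
Then: -39 + -47 = -86
A) -86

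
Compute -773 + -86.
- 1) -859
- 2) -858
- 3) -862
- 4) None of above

-773 + -86 = -859
1) -859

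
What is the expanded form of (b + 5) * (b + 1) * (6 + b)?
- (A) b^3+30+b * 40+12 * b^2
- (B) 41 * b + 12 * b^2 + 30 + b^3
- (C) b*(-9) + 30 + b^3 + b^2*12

Expanding (b + 5) * (b + 1) * (6 + b):
= 41 * b + 12 * b^2 + 30 + b^3
B) 41 * b + 12 * b^2 + 30 + b^3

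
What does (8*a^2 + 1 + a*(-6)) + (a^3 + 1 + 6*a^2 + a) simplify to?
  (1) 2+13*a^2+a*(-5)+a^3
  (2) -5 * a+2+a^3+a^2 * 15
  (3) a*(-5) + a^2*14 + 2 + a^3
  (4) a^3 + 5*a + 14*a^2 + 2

Adding the polynomials and combining like terms:
(8*a^2 + 1 + a*(-6)) + (a^3 + 1 + 6*a^2 + a)
= a*(-5) + a^2*14 + 2 + a^3
3) a*(-5) + a^2*14 + 2 + a^3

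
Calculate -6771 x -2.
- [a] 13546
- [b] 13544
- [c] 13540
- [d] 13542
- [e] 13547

-6771 * -2 = 13542
d) 13542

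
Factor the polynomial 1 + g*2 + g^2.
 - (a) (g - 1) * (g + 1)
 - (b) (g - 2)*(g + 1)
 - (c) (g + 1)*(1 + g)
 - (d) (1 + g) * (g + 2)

We need to factor 1 + g*2 + g^2.
The factored form is (g + 1)*(1 + g).
c) (g + 1)*(1 + g)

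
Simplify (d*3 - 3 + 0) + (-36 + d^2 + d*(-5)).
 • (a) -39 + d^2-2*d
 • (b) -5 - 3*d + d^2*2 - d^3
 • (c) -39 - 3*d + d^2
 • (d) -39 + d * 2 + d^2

Adding the polynomials and combining like terms:
(d*3 - 3 + 0) + (-36 + d^2 + d*(-5))
= -39 + d^2-2*d
a) -39 + d^2-2*d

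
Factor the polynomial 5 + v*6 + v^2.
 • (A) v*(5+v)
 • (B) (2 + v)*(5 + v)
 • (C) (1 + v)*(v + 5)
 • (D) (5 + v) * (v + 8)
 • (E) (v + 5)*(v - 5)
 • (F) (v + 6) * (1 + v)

We need to factor 5 + v*6 + v^2.
The factored form is (1 + v)*(v + 5).
C) (1 + v)*(v + 5)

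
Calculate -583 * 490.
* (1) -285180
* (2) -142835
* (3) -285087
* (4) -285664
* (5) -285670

-583 * 490 = -285670
5) -285670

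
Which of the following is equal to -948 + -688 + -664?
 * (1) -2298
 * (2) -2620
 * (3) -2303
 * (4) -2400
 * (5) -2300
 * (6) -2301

First: -948 + -688 = -1636
Then: -1636 + -664 = -2300
5) -2300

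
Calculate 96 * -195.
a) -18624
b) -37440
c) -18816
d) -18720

96 * -195 = -18720
d) -18720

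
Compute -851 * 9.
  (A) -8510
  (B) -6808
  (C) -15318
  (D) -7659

-851 * 9 = -7659
D) -7659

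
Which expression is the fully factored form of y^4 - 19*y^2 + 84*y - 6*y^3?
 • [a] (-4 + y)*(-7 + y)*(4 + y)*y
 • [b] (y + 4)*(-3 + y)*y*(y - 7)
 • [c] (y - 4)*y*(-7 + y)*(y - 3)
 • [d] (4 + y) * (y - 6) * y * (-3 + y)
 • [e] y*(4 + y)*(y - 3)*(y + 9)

We need to factor y^4 - 19*y^2 + 84*y - 6*y^3.
The factored form is (y + 4)*(-3 + y)*y*(y - 7).
b) (y + 4)*(-3 + y)*y*(y - 7)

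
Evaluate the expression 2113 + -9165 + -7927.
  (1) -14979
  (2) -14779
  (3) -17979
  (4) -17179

First: 2113 + -9165 = -7052
Then: -7052 + -7927 = -14979
1) -14979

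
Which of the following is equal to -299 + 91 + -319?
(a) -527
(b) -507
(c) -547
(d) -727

First: -299 + 91 = -208
Then: -208 + -319 = -527
a) -527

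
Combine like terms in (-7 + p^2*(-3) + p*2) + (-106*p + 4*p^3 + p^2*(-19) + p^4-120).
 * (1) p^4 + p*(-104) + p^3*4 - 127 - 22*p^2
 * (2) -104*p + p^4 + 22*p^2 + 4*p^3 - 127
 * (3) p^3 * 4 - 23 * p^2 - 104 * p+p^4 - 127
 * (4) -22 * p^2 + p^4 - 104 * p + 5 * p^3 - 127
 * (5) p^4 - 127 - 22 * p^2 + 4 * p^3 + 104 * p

Adding the polynomials and combining like terms:
(-7 + p^2*(-3) + p*2) + (-106*p + 4*p^3 + p^2*(-19) + p^4 - 120)
= p^4 + p*(-104) + p^3*4 - 127 - 22*p^2
1) p^4 + p*(-104) + p^3*4 - 127 - 22*p^2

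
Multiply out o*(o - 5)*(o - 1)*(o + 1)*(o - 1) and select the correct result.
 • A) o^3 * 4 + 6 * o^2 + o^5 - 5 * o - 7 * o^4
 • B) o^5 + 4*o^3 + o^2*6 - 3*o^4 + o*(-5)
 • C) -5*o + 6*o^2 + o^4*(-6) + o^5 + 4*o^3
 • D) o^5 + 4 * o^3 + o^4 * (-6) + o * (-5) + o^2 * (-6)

Expanding o*(o - 5)*(o - 1)*(o + 1)*(o - 1):
= -5*o + 6*o^2 + o^4*(-6) + o^5 + 4*o^3
C) -5*o + 6*o^2 + o^4*(-6) + o^5 + 4*o^3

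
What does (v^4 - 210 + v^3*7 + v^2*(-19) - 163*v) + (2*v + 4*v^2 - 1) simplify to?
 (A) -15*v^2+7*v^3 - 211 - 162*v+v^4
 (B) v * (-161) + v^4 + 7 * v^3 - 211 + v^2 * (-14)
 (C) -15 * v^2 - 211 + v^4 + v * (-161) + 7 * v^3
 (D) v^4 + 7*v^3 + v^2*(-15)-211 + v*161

Adding the polynomials and combining like terms:
(v^4 - 210 + v^3*7 + v^2*(-19) - 163*v) + (2*v + 4*v^2 - 1)
= -15 * v^2 - 211 + v^4 + v * (-161) + 7 * v^3
C) -15 * v^2 - 211 + v^4 + v * (-161) + 7 * v^3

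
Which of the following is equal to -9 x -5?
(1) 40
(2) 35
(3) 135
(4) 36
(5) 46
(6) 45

-9 * -5 = 45
6) 45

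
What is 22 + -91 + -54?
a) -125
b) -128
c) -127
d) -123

First: 22 + -91 = -69
Then: -69 + -54 = -123
d) -123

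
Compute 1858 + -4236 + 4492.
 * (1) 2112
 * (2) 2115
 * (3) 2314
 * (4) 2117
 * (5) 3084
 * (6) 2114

First: 1858 + -4236 = -2378
Then: -2378 + 4492 = 2114
6) 2114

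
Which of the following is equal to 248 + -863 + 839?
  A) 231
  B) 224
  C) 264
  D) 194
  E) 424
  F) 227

First: 248 + -863 = -615
Then: -615 + 839 = 224
B) 224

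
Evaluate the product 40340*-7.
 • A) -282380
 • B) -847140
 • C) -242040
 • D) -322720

40340 * -7 = -282380
A) -282380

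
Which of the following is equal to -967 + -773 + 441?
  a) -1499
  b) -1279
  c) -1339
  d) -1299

First: -967 + -773 = -1740
Then: -1740 + 441 = -1299
d) -1299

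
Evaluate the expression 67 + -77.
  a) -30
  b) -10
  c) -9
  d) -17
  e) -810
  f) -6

67 + -77 = -10
b) -10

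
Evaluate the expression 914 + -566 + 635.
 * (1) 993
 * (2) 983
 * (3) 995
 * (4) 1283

First: 914 + -566 = 348
Then: 348 + 635 = 983
2) 983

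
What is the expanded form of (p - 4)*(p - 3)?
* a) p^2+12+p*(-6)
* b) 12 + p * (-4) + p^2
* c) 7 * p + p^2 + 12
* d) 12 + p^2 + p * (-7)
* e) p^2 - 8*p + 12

Expanding (p - 4)*(p - 3):
= 12 + p^2 + p * (-7)
d) 12 + p^2 + p * (-7)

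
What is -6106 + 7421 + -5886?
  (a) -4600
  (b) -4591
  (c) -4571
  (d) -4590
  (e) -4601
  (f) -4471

First: -6106 + 7421 = 1315
Then: 1315 + -5886 = -4571
c) -4571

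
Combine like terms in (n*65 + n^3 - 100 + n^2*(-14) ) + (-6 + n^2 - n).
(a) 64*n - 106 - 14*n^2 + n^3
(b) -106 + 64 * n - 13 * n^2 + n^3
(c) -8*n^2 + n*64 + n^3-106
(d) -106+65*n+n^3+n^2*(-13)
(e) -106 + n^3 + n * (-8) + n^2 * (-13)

Adding the polynomials and combining like terms:
(n*65 + n^3 - 100 + n^2*(-14)) + (-6 + n^2 - n)
= -106 + 64 * n - 13 * n^2 + n^3
b) -106 + 64 * n - 13 * n^2 + n^3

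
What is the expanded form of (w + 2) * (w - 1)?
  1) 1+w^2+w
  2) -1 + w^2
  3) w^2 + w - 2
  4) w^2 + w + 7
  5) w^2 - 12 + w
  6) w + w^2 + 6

Expanding (w + 2) * (w - 1):
= w^2 + w - 2
3) w^2 + w - 2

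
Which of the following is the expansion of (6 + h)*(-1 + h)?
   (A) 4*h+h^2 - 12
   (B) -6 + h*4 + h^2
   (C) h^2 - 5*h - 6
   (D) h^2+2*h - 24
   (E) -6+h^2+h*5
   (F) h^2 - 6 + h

Expanding (6 + h)*(-1 + h):
= -6+h^2+h*5
E) -6+h^2+h*5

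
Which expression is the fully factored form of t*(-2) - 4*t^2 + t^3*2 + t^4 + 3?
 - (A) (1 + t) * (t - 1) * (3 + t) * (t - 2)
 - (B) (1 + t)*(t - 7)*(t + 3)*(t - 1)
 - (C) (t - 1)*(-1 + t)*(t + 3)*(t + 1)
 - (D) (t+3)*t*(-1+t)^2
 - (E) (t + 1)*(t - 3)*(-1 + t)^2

We need to factor t*(-2) - 4*t^2 + t^3*2 + t^4 + 3.
The factored form is (t - 1)*(-1 + t)*(t + 3)*(t + 1).
C) (t - 1)*(-1 + t)*(t + 3)*(t + 1)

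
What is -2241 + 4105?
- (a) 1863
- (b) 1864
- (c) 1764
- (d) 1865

-2241 + 4105 = 1864
b) 1864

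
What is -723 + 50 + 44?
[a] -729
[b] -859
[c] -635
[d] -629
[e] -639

First: -723 + 50 = -673
Then: -673 + 44 = -629
d) -629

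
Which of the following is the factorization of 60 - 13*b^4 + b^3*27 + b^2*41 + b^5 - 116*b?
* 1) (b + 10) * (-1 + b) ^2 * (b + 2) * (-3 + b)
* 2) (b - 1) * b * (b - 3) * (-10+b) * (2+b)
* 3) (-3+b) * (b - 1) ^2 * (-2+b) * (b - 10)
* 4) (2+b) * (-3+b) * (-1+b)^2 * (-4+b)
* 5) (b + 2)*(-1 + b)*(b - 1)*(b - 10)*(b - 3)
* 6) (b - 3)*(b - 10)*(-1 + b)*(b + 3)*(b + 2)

We need to factor 60 - 13*b^4 + b^3*27 + b^2*41 + b^5 - 116*b.
The factored form is (b + 2)*(-1 + b)*(b - 1)*(b - 10)*(b - 3).
5) (b + 2)*(-1 + b)*(b - 1)*(b - 10)*(b - 3)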